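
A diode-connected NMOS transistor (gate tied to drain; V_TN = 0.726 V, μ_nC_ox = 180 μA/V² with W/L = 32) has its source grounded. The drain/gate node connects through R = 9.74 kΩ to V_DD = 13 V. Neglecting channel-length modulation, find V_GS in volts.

With gate tied to drain, V_GS = V_DS ≥ V_GS − V_TN, so the device is in saturation.
k_n = μ_nC_ox · (W/L) = 5.76 mA/V².
KCL at the drain: ½ k_n (V_GS − V_TN)² = (V_DD − V_GS)/R.
Let x = V_GS − 0.726. Then 28.1 x² + x − 12.27 = 0, giving x = 0.644 V (positive root), so V_GS = 1.37 V.
I_D = (V_DD − V_GS)/R = (13 − 1.37) / 9.74 = 1.19 mA.

V_GS = 1.37 V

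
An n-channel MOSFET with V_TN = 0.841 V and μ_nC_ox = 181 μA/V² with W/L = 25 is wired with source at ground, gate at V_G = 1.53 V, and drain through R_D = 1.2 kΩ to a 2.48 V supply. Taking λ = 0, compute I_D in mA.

V_GS = V_G = 1.53 V, so V_ov = 1.53 − 0.841 = 0.689 V.
k_n = μ_nC_ox · (W/L) = 4.525 mA/V².
Assume saturation: I_D = ½ k_n V_ov² = 0.5 × 4.525 × 0.689² = 1.07 mA, giving V_DS = V_DD − I_D R_D = 2.48 − 1.07 × 1.2 = 1.19 V.
V_DS = 1.19 V ≥ V_ov = 0.689 V, confirming saturation.

I_D = 1.07 mA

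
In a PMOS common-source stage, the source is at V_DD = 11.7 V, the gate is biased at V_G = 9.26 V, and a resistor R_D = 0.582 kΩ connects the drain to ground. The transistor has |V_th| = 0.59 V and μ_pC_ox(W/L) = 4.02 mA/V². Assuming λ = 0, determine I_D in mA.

I_D = 6.88 mA

V_SG = V_DD − V_G = 11.7 − 9.26 = 2.44 V, so V_ov = 2.44 − 0.59 = 1.85 V.
Assume saturation: I_D = ½ k_p V_ov² = 0.5 × 4.02 × 1.85² = 6.88 mA, giving V_SD = V_DD − I_D R_D = 11.7 − 6.88 × 0.582 = 7.7 V.
V_SD = 7.7 V ≥ V_ov = 1.85 V, confirming saturation.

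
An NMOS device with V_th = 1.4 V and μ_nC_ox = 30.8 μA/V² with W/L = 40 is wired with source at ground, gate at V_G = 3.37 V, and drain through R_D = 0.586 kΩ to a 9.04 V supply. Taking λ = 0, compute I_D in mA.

I_D = 2.39 mA

V_GS = V_G = 3.37 V, so V_ov = 3.37 − 1.4 = 1.97 V.
k_n = μ_nC_ox · (W/L) = 1.232 mA/V².
Assume saturation: I_D = ½ k_n V_ov² = 0.5 × 1.232 × 1.97² = 2.39 mA, giving V_DS = V_DD − I_D R_D = 9.04 − 2.39 × 0.586 = 7.64 V.
V_DS = 7.64 V ≥ V_ov = 1.97 V, confirming saturation.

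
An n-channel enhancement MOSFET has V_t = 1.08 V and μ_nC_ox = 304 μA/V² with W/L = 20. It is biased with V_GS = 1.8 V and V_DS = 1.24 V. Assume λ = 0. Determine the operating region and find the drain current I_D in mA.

Saturation; I_D = 1.58 mA

k_n = μ_nC_ox · (W/L) = 6.08 mA/V².
V_ov = V_GS − V_t = 1.8 − 1.08 = 0.72 V.
Since V_DS = 1.24 V ≥ V_ov = 0.72 V, the device is in saturation.
I_D = ½ k_n V_ov² = 0.5 × 6.08 × 0.72² = 1.58 mA.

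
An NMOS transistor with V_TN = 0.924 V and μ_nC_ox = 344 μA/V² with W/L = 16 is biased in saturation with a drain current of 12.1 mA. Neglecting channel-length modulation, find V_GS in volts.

V_GS = 3.02 V

k_n = μ_nC_ox · (W/L) = 5.504 mA/V².
In saturation I_D = ½ k_n (V_GS − V_TN)², so V_GS − V_TN = √(2 I_D / k_n) = √(2 × 12.1 / 5.504) = 2.1 V.
V_GS = 0.924 + 2.1 = 3.02 V.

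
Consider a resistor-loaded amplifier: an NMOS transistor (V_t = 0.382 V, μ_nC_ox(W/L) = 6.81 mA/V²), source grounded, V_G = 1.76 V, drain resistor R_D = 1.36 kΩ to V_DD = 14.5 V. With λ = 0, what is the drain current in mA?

I_D = 6.47 mA

V_GS = V_G = 1.76 V, so V_ov = 1.76 − 0.382 = 1.38 V.
Assume saturation: I_D = ½ k_n V_ov² = 0.5 × 6.81 × 1.38² = 6.47 mA, giving V_DS = V_DD − I_D R_D = 14.5 − 6.47 × 1.36 = 5.71 V.
V_DS = 5.71 V ≥ V_ov = 1.38 V, confirming saturation.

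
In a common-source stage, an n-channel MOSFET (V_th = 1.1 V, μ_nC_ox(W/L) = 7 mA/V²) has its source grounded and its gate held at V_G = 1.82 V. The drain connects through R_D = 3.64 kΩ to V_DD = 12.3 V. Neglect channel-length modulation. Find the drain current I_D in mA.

I_D = 1.81 mA

V_GS = V_G = 1.82 V, so V_ov = 1.82 − 1.1 = 0.72 V.
Assume saturation: I_D = ½ k_n V_ov² = 0.5 × 7 × 0.72² = 1.81 mA, giving V_DS = V_DD − I_D R_D = 12.3 − 1.81 × 3.64 = 5.7 V.
V_DS = 5.7 V ≥ V_ov = 0.72 V, confirming saturation.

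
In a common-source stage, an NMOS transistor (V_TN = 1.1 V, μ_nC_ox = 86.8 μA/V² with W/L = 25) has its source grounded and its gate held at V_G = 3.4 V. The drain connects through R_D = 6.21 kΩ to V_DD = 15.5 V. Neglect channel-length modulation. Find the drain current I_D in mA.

V_GS = V_G = 3.4 V, so V_ov = 3.4 − 1.1 = 2.3 V.
k_n = μ_nC_ox · (W/L) = 2.17 mA/V².
Assume saturation: I_D = ½ k_n V_ov² = 0.5 × 2.17 × 2.3² = 5.74 mA, giving V_DS = V_DD − I_D R_D = 15.5 − 5.74 × 6.21 = -20.1 V.
But -20.1 V < V_ov = 2.3 V, so the device is actually in triode.
In triode I_D = k_n[V_ov V_DS − ½ V_DS²] and I_D = (V_DD − V_DS)/R_D. Equating: 6.74 V_DS² − 31.99 V_DS + 15.5 = 0, giving V_DS = 0.548 V (the root below V_ov).
I_D = (15.5 − 0.548) / 6.21 = 2.41 mA.

I_D = 2.41 mA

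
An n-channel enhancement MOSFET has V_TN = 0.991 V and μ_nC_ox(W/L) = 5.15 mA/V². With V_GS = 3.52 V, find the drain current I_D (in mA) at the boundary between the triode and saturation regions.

I_D = 16.5 mA

At the boundary V_DS = V_ov = V_GS − V_TN = 3.52 − 0.991 = 2.53 V.
I_D = ½ k_n V_ov² = 0.5 × 5.15 × 2.53² = 16.5 mA.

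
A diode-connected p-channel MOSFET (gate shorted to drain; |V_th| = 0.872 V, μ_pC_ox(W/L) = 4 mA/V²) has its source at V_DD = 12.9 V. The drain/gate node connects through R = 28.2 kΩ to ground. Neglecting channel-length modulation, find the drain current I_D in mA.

I_D = 0.410 mA

With gate tied to drain, V_SG = V_SD ≥ V_SG − |V_th|, so the device is in saturation.
KCL at the drain: ½ k_p (V_SG − |V_th|)² = (V_DD − V_SG)/R.
Let x = V_SG − 0.872. Then 56.4 x² + x − 12.03 = 0, giving x = 0.453 V (positive root), so V_SG = 1.33 V.
I_D = (V_DD − V_SG)/R = (12.9 − 1.33) / 28.2 = 0.41 mA.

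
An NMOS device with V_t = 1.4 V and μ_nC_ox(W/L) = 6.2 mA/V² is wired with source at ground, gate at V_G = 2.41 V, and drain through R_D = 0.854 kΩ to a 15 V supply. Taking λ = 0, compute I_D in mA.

I_D = 3.16 mA

V_GS = V_G = 2.41 V, so V_ov = 2.41 − 1.4 = 1.01 V.
Assume saturation: I_D = ½ k_n V_ov² = 0.5 × 6.2 × 1.01² = 3.16 mA, giving V_DS = V_DD − I_D R_D = 15 − 3.16 × 0.854 = 12.3 V.
V_DS = 12.3 V ≥ V_ov = 1.01 V, confirming saturation.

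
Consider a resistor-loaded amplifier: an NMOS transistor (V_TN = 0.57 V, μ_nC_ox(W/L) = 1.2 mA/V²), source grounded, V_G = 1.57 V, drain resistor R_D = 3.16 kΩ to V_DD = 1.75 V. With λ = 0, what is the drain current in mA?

V_GS = V_G = 1.57 V, so V_ov = 1.57 − 0.57 = 1 V.
Assume saturation: I_D = ½ k_n V_ov² = 0.5 × 1.2 × 1² = 0.6 mA, giving V_DS = V_DD − I_D R_D = 1.75 − 0.6 × 3.16 = -0.146 V.
But -0.146 V < V_ov = 1 V, so the device is actually in triode.
In triode I_D = k_n[V_ov V_DS − ½ V_DS²] and I_D = (V_DD − V_DS)/R_D. Equating: 1.9 V_DS² − 4.792 V_DS + 1.75 = 0, giving V_DS = 0.443 V (the root below V_ov).
I_D = (1.75 − 0.443) / 3.16 = 0.414 mA.

I_D = 0.414 mA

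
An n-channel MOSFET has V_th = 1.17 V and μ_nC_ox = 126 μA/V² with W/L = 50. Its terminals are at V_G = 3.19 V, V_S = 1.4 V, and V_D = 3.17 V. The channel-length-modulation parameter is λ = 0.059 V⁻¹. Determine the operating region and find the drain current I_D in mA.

V_GS = V_G − V_S = 3.19 − 1.4 = 1.79 V; V_DS = V_D − V_S = 3.17 − 1.4 = 1.77 V.
k_n = μ_nC_ox · (W/L) = 6.3 mA/V².
V_ov = V_GS − V_th = 1.79 − 1.17 = 0.62 V.
Since V_DS = 1.77 V ≥ V_ov = 0.62 V, the device is in saturation.
I_D = ½ k_n V_ov² (1 + λ V_DS) = 0.5 × 6.3 × 0.62² × (1 + 0.059 × 1.77) = 1.34 mA.

Saturation; I_D = 1.34 mA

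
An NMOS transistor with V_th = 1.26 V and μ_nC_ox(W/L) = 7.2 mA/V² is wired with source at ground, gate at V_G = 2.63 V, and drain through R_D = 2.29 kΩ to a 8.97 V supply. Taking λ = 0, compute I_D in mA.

I_D = 3.72 mA

V_GS = V_G = 2.63 V, so V_ov = 2.63 − 1.26 = 1.37 V.
Assume saturation: I_D = ½ k_n V_ov² = 0.5 × 7.2 × 1.37² = 6.76 mA, giving V_DS = V_DD − I_D R_D = 8.97 − 6.76 × 2.29 = -6.5 V.
But -6.5 V < V_ov = 1.37 V, so the device is actually in triode.
In triode I_D = k_n[V_ov V_DS − ½ V_DS²] and I_D = (V_DD − V_DS)/R_D. Equating: 8.24 V_DS² − 23.59 V_DS + 8.97 = 0, giving V_DS = 0.452 V (the root below V_ov).
I_D = (8.97 − 0.452) / 2.29 = 3.72 mA.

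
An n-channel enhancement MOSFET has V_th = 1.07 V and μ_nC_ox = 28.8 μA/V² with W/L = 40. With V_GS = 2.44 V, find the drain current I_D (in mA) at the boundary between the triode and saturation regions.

At the boundary V_DS = V_ov = V_GS − V_th = 2.44 − 1.07 = 1.37 V.
k_n = μ_nC_ox · (W/L) = 1.152 mA/V².
I_D = ½ k_n V_ov² = 0.5 × 1.152 × 1.37² = 1.08 mA.

I_D = 1.08 mA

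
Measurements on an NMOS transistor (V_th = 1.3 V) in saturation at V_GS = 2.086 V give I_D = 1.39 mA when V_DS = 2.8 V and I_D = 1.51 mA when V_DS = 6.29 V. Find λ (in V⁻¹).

With V_GS fixed, I_D ∝ (1 + λ V_DS) in saturation, so I_D2/I_D1 = (1 + λ V_DS2)/(1 + λ V_DS1).
1.51/1.39 = 1.086 = (1 + 6.29 λ)/(1 + 2.8 λ).
Solving: λ (I_D1 V_DS2 − I_D2 V_DS1) = I_D2 − I_D1, so λ = (1.51 − 1.39) / (1.39 × 6.29 − 1.51 × 2.8) = 0.12 / 4.52 = 0.0266 V⁻¹.

λ = 0.0266 V⁻¹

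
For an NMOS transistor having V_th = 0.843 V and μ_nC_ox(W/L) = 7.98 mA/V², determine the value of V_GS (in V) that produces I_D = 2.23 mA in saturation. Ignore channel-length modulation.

In saturation I_D = ½ k_n (V_GS − V_th)², so V_GS − V_th = √(2 I_D / k_n) = √(2 × 2.23 / 7.98) = 0.748 V.
V_GS = 0.843 + 0.748 = 1.59 V.

V_GS = 1.59 V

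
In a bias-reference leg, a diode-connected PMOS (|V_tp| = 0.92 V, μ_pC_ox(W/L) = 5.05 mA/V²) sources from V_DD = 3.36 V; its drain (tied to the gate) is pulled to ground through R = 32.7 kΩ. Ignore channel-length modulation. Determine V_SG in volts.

V_SG = 1.09 V

With gate tied to drain, V_SG = V_SD ≥ V_SG − |V_tp|, so the device is in saturation.
KCL at the drain: ½ k_p (V_SG − |V_tp|)² = (V_DD − V_SG)/R.
Let x = V_SG − 0.92. Then 82.6 x² + x − 2.44 = 0, giving x = 0.166 V (positive root), so V_SG = 1.09 V.
I_D = (V_DD − V_SG)/R = (3.36 − 1.09) / 32.7 = 0.0695 mA.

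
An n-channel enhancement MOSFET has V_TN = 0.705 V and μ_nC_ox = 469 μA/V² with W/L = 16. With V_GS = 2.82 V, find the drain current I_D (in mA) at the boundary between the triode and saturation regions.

I_D = 16.8 mA

At the boundary V_DS = V_ov = V_GS − V_TN = 2.82 − 0.705 = 2.11 V.
k_n = μ_nC_ox · (W/L) = 7.504 mA/V².
I_D = ½ k_n V_ov² = 0.5 × 7.504 × 2.11² = 16.8 mA.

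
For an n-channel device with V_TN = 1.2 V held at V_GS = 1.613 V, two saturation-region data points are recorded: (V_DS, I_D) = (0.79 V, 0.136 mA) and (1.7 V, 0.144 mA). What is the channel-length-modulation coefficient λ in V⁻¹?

λ = 0.0681 V⁻¹

With V_GS fixed, I_D ∝ (1 + λ V_DS) in saturation, so I_D2/I_D1 = (1 + λ V_DS2)/(1 + λ V_DS1).
0.144/0.136 = 1.059 = (1 + 1.7 λ)/(1 + 0.79 λ).
Solving: λ (I_D1 V_DS2 − I_D2 V_DS1) = I_D2 − I_D1, so λ = (0.144 − 0.136) / (0.136 × 1.7 − 0.144 × 0.79) = 0.008 / 0.117 = 0.0681 V⁻¹.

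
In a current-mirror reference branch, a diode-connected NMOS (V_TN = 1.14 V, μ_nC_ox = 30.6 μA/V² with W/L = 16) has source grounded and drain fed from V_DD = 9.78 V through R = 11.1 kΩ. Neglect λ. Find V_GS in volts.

With gate tied to drain, V_GS = V_DS ≥ V_GS − V_TN, so the device is in saturation.
k_n = μ_nC_ox · (W/L) = 0.4896 mA/V².
KCL at the drain: ½ k_n (V_GS − V_TN)² = (V_DD − V_GS)/R.
Let x = V_GS − 1.14. Then 2.72 x² + x − 8.64 = 0, giving x = 1.61 V (positive root), so V_GS = 2.75 V.
I_D = (V_DD − V_GS)/R = (9.78 − 2.75) / 11.1 = 0.633 mA.

V_GS = 2.75 V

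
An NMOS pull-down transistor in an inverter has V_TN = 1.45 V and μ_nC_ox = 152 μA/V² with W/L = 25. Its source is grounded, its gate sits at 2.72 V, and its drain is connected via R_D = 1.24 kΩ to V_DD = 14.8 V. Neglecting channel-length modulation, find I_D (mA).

I_D = 3.06 mA

V_GS = V_G = 2.72 V, so V_ov = 2.72 − 1.45 = 1.27 V.
k_n = μ_nC_ox · (W/L) = 3.8 mA/V².
Assume saturation: I_D = ½ k_n V_ov² = 0.5 × 3.8 × 1.27² = 3.06 mA, giving V_DS = V_DD − I_D R_D = 14.8 − 3.06 × 1.24 = 11 V.
V_DS = 11 V ≥ V_ov = 1.27 V, confirming saturation.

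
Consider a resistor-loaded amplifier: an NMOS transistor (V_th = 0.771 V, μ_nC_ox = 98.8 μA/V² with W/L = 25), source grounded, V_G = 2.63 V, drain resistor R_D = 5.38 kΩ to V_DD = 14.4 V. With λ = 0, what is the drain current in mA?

V_GS = V_G = 2.63 V, so V_ov = 2.63 − 0.771 = 1.86 V.
k_n = μ_nC_ox · (W/L) = 2.47 mA/V².
Assume saturation: I_D = ½ k_n V_ov² = 0.5 × 2.47 × 1.86² = 4.27 mA, giving V_DS = V_DD − I_D R_D = 14.4 − 4.27 × 5.38 = -8.56 V.
But -8.56 V < V_ov = 1.86 V, so the device is actually in triode.
In triode I_D = k_n[V_ov V_DS − ½ V_DS²] and I_D = (V_DD − V_DS)/R_D. Equating: 6.64 V_DS² − 25.7 V_DS + 14.4 = 0, giving V_DS = 0.68 V (the root below V_ov).
I_D = (14.4 − 0.68) / 5.38 = 2.55 mA.

I_D = 2.55 mA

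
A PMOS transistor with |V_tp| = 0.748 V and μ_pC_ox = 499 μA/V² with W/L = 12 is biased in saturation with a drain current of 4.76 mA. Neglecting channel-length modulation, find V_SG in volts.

V_SG = 2.01 V

k_p = μ_pC_ox · (W/L) = 5.988 mA/V².
In saturation I_D = ½ k_p (V_SG − |V_tp|)², so V_SG − |V_tp| = √(2 I_D / k_p) = √(2 × 4.76 / 5.988) = 1.26 V.
V_SG = 0.748 + 1.26 = 2.01 V.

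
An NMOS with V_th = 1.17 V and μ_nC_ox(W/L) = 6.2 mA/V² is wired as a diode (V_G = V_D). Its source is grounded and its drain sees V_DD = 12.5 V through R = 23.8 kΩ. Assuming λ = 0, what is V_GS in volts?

V_GS = 1.56 V

With gate tied to drain, V_GS = V_DS ≥ V_GS − V_th, so the device is in saturation.
KCL at the drain: ½ k_n (V_GS − V_th)² = (V_DD − V_GS)/R.
Let x = V_GS − 1.17. Then 73.8 x² + x − 11.33 = 0, giving x = 0.385 V (positive root), so V_GS = 1.56 V.
I_D = (V_DD − V_GS)/R = (12.5 − 1.56) / 23.8 = 0.46 mA.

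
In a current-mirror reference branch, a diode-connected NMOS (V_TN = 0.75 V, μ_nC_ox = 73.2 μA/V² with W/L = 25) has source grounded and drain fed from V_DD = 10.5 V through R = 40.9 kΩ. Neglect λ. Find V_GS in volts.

With gate tied to drain, V_GS = V_DS ≥ V_GS − V_TN, so the device is in saturation.
k_n = μ_nC_ox · (W/L) = 1.83 mA/V².
KCL at the drain: ½ k_n (V_GS − V_TN)² = (V_DD − V_GS)/R.
Let x = V_GS − 0.75. Then 37.4 x² + x − 9.75 = 0, giving x = 0.497 V (positive root), so V_GS = 1.25 V.
I_D = (V_DD − V_GS)/R = (10.5 − 1.25) / 40.9 = 0.226 mA.

V_GS = 1.25 V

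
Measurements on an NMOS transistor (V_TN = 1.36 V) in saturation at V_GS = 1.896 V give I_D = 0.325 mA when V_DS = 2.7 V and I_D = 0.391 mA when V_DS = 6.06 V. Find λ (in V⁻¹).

With V_GS fixed, I_D ∝ (1 + λ V_DS) in saturation, so I_D2/I_D1 = (1 + λ V_DS2)/(1 + λ V_DS1).
0.391/0.325 = 1.203 = (1 + 6.06 λ)/(1 + 2.7 λ).
Solving: λ (I_D1 V_DS2 − I_D2 V_DS1) = I_D2 − I_D1, so λ = (0.391 − 0.325) / (0.325 × 6.06 − 0.391 × 2.7) = 0.066 / 0.914 = 0.0722 V⁻¹.

λ = 0.0722 V⁻¹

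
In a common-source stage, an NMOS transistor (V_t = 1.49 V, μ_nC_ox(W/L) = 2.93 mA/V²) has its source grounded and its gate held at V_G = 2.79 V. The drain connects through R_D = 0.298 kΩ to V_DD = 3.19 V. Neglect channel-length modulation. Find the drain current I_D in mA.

V_GS = V_G = 2.79 V, so V_ov = 2.79 − 1.49 = 1.3 V.
Assume saturation: I_D = ½ k_n V_ov² = 0.5 × 2.93 × 1.3² = 2.48 mA, giving V_DS = V_DD − I_D R_D = 3.19 − 2.48 × 0.298 = 2.45 V.
V_DS = 2.45 V ≥ V_ov = 1.3 V, confirming saturation.

I_D = 2.48 mA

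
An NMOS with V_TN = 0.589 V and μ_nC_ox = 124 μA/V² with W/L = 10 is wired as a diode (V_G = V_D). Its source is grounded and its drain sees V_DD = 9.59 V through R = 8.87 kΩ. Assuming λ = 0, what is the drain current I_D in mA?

With gate tied to drain, V_GS = V_DS ≥ V_GS − V_TN, so the device is in saturation.
k_n = μ_nC_ox · (W/L) = 1.24 mA/V².
KCL at the drain: ½ k_n (V_GS − V_TN)² = (V_DD − V_GS)/R.
Let x = V_GS − 0.589. Then 5.5 x² + x − 9.001 = 0, giving x = 1.19 V (positive root), so V_GS = 1.78 V.
I_D = (V_DD − V_GS)/R = (9.59 − 1.78) / 8.87 = 0.88 mA.

I_D = 0.880 mA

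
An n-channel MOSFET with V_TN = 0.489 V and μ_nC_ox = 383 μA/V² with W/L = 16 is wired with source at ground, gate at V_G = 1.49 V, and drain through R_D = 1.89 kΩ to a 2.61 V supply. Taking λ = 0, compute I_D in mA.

I_D = 1.26 mA

V_GS = V_G = 1.49 V, so V_ov = 1.49 − 0.489 = 1 V.
k_n = μ_nC_ox · (W/L) = 6.128 mA/V².
Assume saturation: I_D = ½ k_n V_ov² = 0.5 × 6.128 × 1² = 3.07 mA, giving V_DS = V_DD − I_D R_D = 2.61 − 3.07 × 1.89 = -3.19 V.
But -3.19 V < V_ov = 1 V, so the device is actually in triode.
In triode I_D = k_n[V_ov V_DS − ½ V_DS²] and I_D = (V_DD − V_DS)/R_D. Equating: 5.79 V_DS² − 12.59 V_DS + 2.61 = 0, giving V_DS = 0.232 V (the root below V_ov).
I_D = (2.61 − 0.232) / 1.89 = 1.26 mA.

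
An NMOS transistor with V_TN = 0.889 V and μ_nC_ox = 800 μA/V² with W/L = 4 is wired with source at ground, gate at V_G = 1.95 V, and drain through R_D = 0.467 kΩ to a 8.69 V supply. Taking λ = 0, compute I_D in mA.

V_GS = V_G = 1.95 V, so V_ov = 1.95 − 0.889 = 1.06 V.
k_n = μ_nC_ox · (W/L) = 3.2 mA/V².
Assume saturation: I_D = ½ k_n V_ov² = 0.5 × 3.2 × 1.06² = 1.8 mA, giving V_DS = V_DD − I_D R_D = 8.69 − 1.8 × 0.467 = 7.85 V.
V_DS = 7.85 V ≥ V_ov = 1.06 V, confirming saturation.

I_D = 1.80 mA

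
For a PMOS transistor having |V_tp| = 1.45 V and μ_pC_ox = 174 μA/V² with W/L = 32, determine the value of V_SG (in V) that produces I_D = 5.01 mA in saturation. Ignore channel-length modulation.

k_p = μ_pC_ox · (W/L) = 5.568 mA/V².
In saturation I_D = ½ k_p (V_SG − |V_tp|)², so V_SG − |V_tp| = √(2 I_D / k_p) = √(2 × 5.01 / 5.568) = 1.34 V.
V_SG = 1.45 + 1.34 = 2.79 V.

V_SG = 2.79 V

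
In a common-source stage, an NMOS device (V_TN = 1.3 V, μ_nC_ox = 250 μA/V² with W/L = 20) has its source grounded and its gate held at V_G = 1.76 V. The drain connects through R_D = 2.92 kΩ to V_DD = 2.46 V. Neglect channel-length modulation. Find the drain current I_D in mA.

I_D = 0.529 mA

V_GS = V_G = 1.76 V, so V_ov = 1.76 − 1.3 = 0.46 V.
k_n = μ_nC_ox · (W/L) = 5 mA/V².
Assume saturation: I_D = ½ k_n V_ov² = 0.5 × 5 × 0.46² = 0.529 mA, giving V_DS = V_DD − I_D R_D = 2.46 − 0.529 × 2.92 = 0.915 V.
V_DS = 0.915 V ≥ V_ov = 0.46 V, confirming saturation.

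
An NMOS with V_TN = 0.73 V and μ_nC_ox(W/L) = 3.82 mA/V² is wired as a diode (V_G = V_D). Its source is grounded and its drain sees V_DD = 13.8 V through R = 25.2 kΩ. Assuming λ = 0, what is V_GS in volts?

V_GS = 1.24 V

With gate tied to drain, V_GS = V_DS ≥ V_GS − V_TN, so the device is in saturation.
KCL at the drain: ½ k_n (V_GS − V_TN)² = (V_DD − V_GS)/R.
Let x = V_GS − 0.73. Then 48.1 x² + x − 13.07 = 0, giving x = 0.511 V (positive root), so V_GS = 1.24 V.
I_D = (V_DD − V_GS)/R = (13.8 − 1.24) / 25.2 = 0.498 mA.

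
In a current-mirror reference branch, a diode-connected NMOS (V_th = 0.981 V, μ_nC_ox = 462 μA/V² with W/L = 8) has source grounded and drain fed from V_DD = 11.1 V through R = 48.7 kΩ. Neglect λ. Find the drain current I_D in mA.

I_D = 0.201 mA

With gate tied to drain, V_GS = V_DS ≥ V_GS − V_th, so the device is in saturation.
k_n = μ_nC_ox · (W/L) = 3.696 mA/V².
KCL at the drain: ½ k_n (V_GS − V_th)² = (V_DD − V_GS)/R.
Let x = V_GS − 0.981. Then 90 x² + x − 10.12 = 0, giving x = 0.33 V (positive root), so V_GS = 1.31 V.
I_D = (V_DD − V_GS)/R = (11.1 − 1.31) / 48.7 = 0.201 mA.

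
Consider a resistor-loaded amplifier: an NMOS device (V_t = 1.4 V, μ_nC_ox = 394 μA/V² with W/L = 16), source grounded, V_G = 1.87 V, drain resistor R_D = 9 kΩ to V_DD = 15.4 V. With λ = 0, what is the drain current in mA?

I_D = 0.696 mA

V_GS = V_G = 1.87 V, so V_ov = 1.87 − 1.4 = 0.47 V.
k_n = μ_nC_ox · (W/L) = 6.304 mA/V².
Assume saturation: I_D = ½ k_n V_ov² = 0.5 × 6.304 × 0.47² = 0.696 mA, giving V_DS = V_DD − I_D R_D = 15.4 − 0.696 × 9 = 9.13 V.
V_DS = 9.13 V ≥ V_ov = 0.47 V, confirming saturation.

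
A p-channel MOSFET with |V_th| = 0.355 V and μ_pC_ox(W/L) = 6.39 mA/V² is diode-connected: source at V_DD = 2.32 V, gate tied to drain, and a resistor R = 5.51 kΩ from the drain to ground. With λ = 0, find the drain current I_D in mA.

I_D = 0.301 mA

With gate tied to drain, V_SG = V_SD ≥ V_SG − |V_th|, so the device is in saturation.
KCL at the drain: ½ k_p (V_SG − |V_th|)² = (V_DD − V_SG)/R.
Let x = V_SG − 0.355. Then 17.6 x² + x − 1.965 = 0, giving x = 0.307 V (positive root), so V_SG = 0.662 V.
I_D = (V_DD − V_SG)/R = (2.32 − 0.662) / 5.51 = 0.301 mA.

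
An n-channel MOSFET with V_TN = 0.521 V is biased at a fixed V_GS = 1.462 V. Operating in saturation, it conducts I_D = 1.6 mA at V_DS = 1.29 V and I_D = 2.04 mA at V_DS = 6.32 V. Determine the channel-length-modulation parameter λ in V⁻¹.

With V_GS fixed, I_D ∝ (1 + λ V_DS) in saturation, so I_D2/I_D1 = (1 + λ V_DS2)/(1 + λ V_DS1).
2.04/1.6 = 1.275 = (1 + 6.32 λ)/(1 + 1.29 λ).
Solving: λ (I_D1 V_DS2 − I_D2 V_DS1) = I_D2 − I_D1, so λ = (2.04 − 1.6) / (1.6 × 6.32 − 2.04 × 1.29) = 0.44 / 7.48 = 0.0588 V⁻¹.

λ = 0.0588 V⁻¹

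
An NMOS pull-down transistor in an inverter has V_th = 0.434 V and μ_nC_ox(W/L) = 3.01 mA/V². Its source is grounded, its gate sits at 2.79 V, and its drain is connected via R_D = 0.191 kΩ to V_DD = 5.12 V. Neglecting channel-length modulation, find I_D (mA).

I_D = 8.35 mA

V_GS = V_G = 2.79 V, so V_ov = 2.79 − 0.434 = 2.36 V.
Assume saturation: I_D = ½ k_n V_ov² = 0.5 × 3.01 × 2.36² = 8.35 mA, giving V_DS = V_DD − I_D R_D = 5.12 − 8.35 × 0.191 = 3.52 V.
V_DS = 3.52 V ≥ V_ov = 2.36 V, confirming saturation.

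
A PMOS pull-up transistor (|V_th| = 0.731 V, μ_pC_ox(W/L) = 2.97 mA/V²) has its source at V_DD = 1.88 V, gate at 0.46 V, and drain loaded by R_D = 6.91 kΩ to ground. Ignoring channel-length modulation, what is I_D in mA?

I_D = 0.252 mA

V_SG = V_DD − V_G = 1.88 − 0.46 = 1.42 V, so V_ov = 1.42 − 0.731 = 0.689 V.
Assume saturation: I_D = ½ k_p V_ov² = 0.5 × 2.97 × 0.689² = 0.705 mA, giving V_SD = V_DD − I_D R_D = 1.88 − 0.705 × 6.91 = -2.99 V.
But -2.99 V < V_ov = 0.689 V, so the device is actually in triode.
In triode I_D = k_p[V_ov V_SD − ½ V_SD²] and I_D = (V_DD − V_SD)/R_D. Equating: 10.3 V_SD² − 15.14 V_SD + 1.88 = 0, giving V_SD = 0.137 V (the root below V_ov).
I_D = (1.88 − 0.137) / 6.91 = 0.252 mA.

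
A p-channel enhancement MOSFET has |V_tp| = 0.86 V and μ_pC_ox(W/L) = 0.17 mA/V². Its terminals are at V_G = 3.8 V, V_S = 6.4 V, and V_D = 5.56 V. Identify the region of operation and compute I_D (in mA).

V_SG = V_S − V_G = 6.4 − 3.8 = 2.6 V; V_SD = V_S − V_D = 6.4 − 5.56 = 0.84 V.
V_ov = V_SG − |V_tp| = 2.6 − 0.86 = 1.74 V.
Since V_SD = 0.84 V < V_ov = 1.74 V, the device is in the triode region.
I_D = k_p [V_ov · V_SD − ½ V_SD²] = 0.17 × [1.74 × 0.84 − 0.5 × 0.84²] = 0.188 mA.

Triode; I_D = 0.188 mA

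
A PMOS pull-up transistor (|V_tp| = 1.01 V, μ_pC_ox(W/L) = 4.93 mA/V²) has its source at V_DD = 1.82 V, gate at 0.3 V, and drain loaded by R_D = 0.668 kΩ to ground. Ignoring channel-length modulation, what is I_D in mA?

V_SG = V_DD − V_G = 1.82 − 0.3 = 1.52 V, so V_ov = 1.52 − 1.01 = 0.51 V.
Assume saturation: I_D = ½ k_p V_ov² = 0.5 × 4.93 × 0.51² = 0.641 mA, giving V_SD = V_DD − I_D R_D = 1.82 − 0.641 × 0.668 = 1.39 V.
V_SD = 1.39 V ≥ V_ov = 0.51 V, confirming saturation.

I_D = 0.641 mA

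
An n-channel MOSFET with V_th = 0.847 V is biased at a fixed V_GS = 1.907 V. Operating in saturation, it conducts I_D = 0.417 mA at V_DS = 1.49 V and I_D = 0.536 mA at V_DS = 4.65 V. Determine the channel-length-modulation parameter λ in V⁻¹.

With V_GS fixed, I_D ∝ (1 + λ V_DS) in saturation, so I_D2/I_D1 = (1 + λ V_DS2)/(1 + λ V_DS1).
0.536/0.417 = 1.285 = (1 + 4.65 λ)/(1 + 1.49 λ).
Solving: λ (I_D1 V_DS2 − I_D2 V_DS1) = I_D2 − I_D1, so λ = (0.536 − 0.417) / (0.417 × 4.65 − 0.536 × 1.49) = 0.119 / 1.14 = 0.104 V⁻¹.

λ = 0.104 V⁻¹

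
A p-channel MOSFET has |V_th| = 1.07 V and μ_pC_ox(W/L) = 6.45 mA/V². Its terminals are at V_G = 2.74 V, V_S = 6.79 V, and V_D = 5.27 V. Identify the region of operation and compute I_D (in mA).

Triode; I_D = 21.8 mA

V_SG = V_S − V_G = 6.79 − 2.74 = 4.05 V; V_SD = V_S − V_D = 6.79 − 5.27 = 1.52 V.
V_ov = V_SG − |V_th| = 4.05 − 1.07 = 2.98 V.
Since V_SD = 1.52 V < V_ov = 2.98 V, the device is in the triode region.
I_D = k_p [V_ov · V_SD − ½ V_SD²] = 6.45 × [2.98 × 1.52 − 0.5 × 1.52²] = 21.8 mA.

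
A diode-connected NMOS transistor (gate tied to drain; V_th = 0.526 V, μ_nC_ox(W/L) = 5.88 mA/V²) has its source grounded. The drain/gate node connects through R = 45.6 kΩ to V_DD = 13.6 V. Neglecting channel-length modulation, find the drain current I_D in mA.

With gate tied to drain, V_GS = V_DS ≥ V_GS − V_th, so the device is in saturation.
KCL at the drain: ½ k_n (V_GS − V_th)² = (V_DD − V_GS)/R.
Let x = V_GS − 0.526. Then 134 x² + x − 13.07 = 0, giving x = 0.309 V (positive root), so V_GS = 0.835 V.
I_D = (V_DD − V_GS)/R = (13.6 − 0.835) / 45.6 = 0.28 mA.

I_D = 0.280 mA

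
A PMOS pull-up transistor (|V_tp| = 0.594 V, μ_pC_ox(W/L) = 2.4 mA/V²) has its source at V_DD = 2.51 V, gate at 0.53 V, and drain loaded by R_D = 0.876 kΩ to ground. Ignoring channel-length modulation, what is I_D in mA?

V_SG = V_DD − V_G = 2.51 − 0.53 = 1.98 V, so V_ov = 1.98 − 0.594 = 1.39 V.
Assume saturation: I_D = ½ k_p V_ov² = 0.5 × 2.4 × 1.39² = 2.31 mA, giving V_SD = V_DD − I_D R_D = 2.51 − 2.31 × 0.876 = 0.491 V.
But 0.491 V < V_ov = 1.39 V, so the device is actually in triode.
In triode I_D = k_p[V_ov V_SD − ½ V_SD²] and I_D = (V_DD − V_SD)/R_D. Equating: 1.05 V_SD² − 3.914 V_SD + 2.51 = 0, giving V_SD = 0.823 V (the root below V_ov).
I_D = (2.51 − 0.823) / 0.876 = 1.93 mA.

I_D = 1.93 mA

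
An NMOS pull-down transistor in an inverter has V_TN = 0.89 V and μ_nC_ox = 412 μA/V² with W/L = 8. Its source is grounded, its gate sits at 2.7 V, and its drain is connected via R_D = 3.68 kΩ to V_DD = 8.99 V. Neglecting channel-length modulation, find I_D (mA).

I_D = 2.32 mA

V_GS = V_G = 2.7 V, so V_ov = 2.7 − 0.89 = 1.81 V.
k_n = μ_nC_ox · (W/L) = 3.296 mA/V².
Assume saturation: I_D = ½ k_n V_ov² = 0.5 × 3.296 × 1.81² = 5.4 mA, giving V_DS = V_DD − I_D R_D = 8.99 − 5.4 × 3.68 = -10.9 V.
But -10.9 V < V_ov = 1.81 V, so the device is actually in triode.
In triode I_D = k_n[V_ov V_DS − ½ V_DS²] and I_D = (V_DD − V_DS)/R_D. Equating: 6.06 V_DS² − 22.95 V_DS + 8.99 = 0, giving V_DS = 0.444 V (the root below V_ov).
I_D = (8.99 − 0.444) / 3.68 = 2.32 mA.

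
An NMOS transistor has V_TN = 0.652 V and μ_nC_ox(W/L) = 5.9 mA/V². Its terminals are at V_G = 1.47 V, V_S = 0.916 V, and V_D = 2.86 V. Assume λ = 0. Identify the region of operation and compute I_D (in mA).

V_GS = V_G − V_S = 1.47 − 0.916 = 0.554 V; V_DS = V_D − V_S = 2.86 − 0.916 = 1.94 V.
V_GS = 0.554 V < V_TN = 0.652 V, so the transistor is in cutoff.

Cutoff; I_D = 0 mA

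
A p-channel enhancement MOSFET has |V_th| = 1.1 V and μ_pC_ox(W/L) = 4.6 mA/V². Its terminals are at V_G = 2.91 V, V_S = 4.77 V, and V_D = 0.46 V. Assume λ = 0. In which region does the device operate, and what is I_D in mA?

V_SG = V_S − V_G = 4.77 − 2.91 = 1.86 V; V_SD = V_S − V_D = 4.77 − 0.46 = 4.31 V.
V_ov = V_SG − |V_th| = 1.86 − 1.1 = 0.76 V.
Since V_SD = 4.31 V ≥ V_ov = 0.76 V, the device is in saturation.
I_D = ½ k_p V_ov² = 0.5 × 4.6 × 0.76² = 1.33 mA.

Saturation; I_D = 1.33 mA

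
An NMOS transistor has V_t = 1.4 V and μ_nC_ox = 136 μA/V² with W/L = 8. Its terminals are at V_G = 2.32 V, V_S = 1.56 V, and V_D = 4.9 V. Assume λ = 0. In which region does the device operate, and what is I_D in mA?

Cutoff; I_D = 0 mA

V_GS = V_G − V_S = 2.32 − 1.56 = 0.76 V; V_DS = V_D − V_S = 4.9 − 1.56 = 3.34 V.
V_GS = 0.76 V < V_t = 1.4 V, so the transistor is in cutoff.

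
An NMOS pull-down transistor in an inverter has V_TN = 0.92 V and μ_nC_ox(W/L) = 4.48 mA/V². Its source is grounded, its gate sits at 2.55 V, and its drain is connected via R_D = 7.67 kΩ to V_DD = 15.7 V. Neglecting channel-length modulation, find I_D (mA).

V_GS = V_G = 2.55 V, so V_ov = 2.55 − 0.92 = 1.63 V.
Assume saturation: I_D = ½ k_n V_ov² = 0.5 × 4.48 × 1.63² = 5.95 mA, giving V_DS = V_DD − I_D R_D = 15.7 − 5.95 × 7.67 = -29.9 V.
But -29.9 V < V_ov = 1.63 V, so the device is actually in triode.
In triode I_D = k_n[V_ov V_DS − ½ V_DS²] and I_D = (V_DD − V_DS)/R_D. Equating: 17.2 V_DS² − 57.01 V_DS + 15.7 = 0, giving V_DS = 0.303 V (the root below V_ov).
I_D = (15.7 − 0.303) / 7.67 = 2.01 mA.

I_D = 2.01 mA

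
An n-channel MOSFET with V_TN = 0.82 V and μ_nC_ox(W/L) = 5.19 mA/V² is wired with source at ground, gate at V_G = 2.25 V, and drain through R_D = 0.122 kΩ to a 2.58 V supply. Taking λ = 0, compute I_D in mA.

I_D = 5.31 mA

V_GS = V_G = 2.25 V, so V_ov = 2.25 − 0.82 = 1.43 V.
Assume saturation: I_D = ½ k_n V_ov² = 0.5 × 5.19 × 1.43² = 5.31 mA, giving V_DS = V_DD − I_D R_D = 2.58 − 5.31 × 0.122 = 1.93 V.
V_DS = 1.93 V ≥ V_ov = 1.43 V, confirming saturation.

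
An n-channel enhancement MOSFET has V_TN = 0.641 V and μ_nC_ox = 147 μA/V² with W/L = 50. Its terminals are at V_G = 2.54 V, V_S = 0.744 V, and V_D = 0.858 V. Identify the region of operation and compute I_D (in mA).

Triode; I_D = 0.920 mA

V_GS = V_G − V_S = 2.54 − 0.744 = 1.8 V; V_DS = V_D − V_S = 0.858 − 0.744 = 0.114 V.
k_n = μ_nC_ox · (W/L) = 7.35 mA/V².
V_ov = V_GS − V_TN = 1.8 − 0.641 = 1.16 V.
Since V_DS = 0.114 V < V_ov = 1.16 V, the device is in the triode region.
I_D = k_n [V_ov · V_DS − ½ V_DS²] = 7.35 × [1.16 × 0.114 − 0.5 × 0.114²] = 0.92 mA.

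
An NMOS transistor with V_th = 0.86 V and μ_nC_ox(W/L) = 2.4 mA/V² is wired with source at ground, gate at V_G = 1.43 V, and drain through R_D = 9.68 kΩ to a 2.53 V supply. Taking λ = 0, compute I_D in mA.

I_D = 0.239 mA

V_GS = V_G = 1.43 V, so V_ov = 1.43 − 0.86 = 0.57 V.
Assume saturation: I_D = ½ k_n V_ov² = 0.5 × 2.4 × 0.57² = 0.39 mA, giving V_DS = V_DD − I_D R_D = 2.53 − 0.39 × 9.68 = -1.24 V.
But -1.24 V < V_ov = 0.57 V, so the device is actually in triode.
In triode I_D = k_n[V_ov V_DS − ½ V_DS²] and I_D = (V_DD − V_DS)/R_D. Equating: 11.6 V_DS² − 14.24 V_DS + 2.53 = 0, giving V_DS = 0.216 V (the root below V_ov).
I_D = (2.53 − 0.216) / 9.68 = 0.239 mA.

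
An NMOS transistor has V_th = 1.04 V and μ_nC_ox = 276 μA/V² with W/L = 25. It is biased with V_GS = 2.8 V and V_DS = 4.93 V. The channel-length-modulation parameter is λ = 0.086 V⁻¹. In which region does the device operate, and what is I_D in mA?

k_n = μ_nC_ox · (W/L) = 6.9 mA/V².
V_ov = V_GS − V_th = 2.8 − 1.04 = 1.76 V.
Since V_DS = 4.93 V ≥ V_ov = 1.76 V, the device is in saturation.
I_D = ½ k_n V_ov² (1 + λ V_DS) = 0.5 × 6.9 × 1.76² × (1 + 0.086 × 4.93) = 15.2 mA.

Saturation; I_D = 15.2 mA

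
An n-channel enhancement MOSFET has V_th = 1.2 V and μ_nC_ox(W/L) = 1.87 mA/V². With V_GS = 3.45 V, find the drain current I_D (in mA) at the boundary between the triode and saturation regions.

I_D = 4.73 mA

At the boundary V_DS = V_ov = V_GS − V_th = 3.45 − 1.2 = 2.25 V.
I_D = ½ k_n V_ov² = 0.5 × 1.87 × 2.25² = 4.73 mA.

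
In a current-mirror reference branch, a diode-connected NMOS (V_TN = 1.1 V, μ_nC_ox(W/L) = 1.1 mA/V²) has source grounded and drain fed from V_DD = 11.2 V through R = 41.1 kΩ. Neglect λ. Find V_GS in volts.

V_GS = 1.75 V

With gate tied to drain, V_GS = V_DS ≥ V_GS − V_TN, so the device is in saturation.
KCL at the drain: ½ k_n (V_GS − V_TN)² = (V_DD − V_GS)/R.
Let x = V_GS − 1.1. Then 22.6 x² + x − 10.1 = 0, giving x = 0.647 V (positive root), so V_GS = 1.75 V.
I_D = (V_DD − V_GS)/R = (11.2 − 1.75) / 41.1 = 0.23 mA.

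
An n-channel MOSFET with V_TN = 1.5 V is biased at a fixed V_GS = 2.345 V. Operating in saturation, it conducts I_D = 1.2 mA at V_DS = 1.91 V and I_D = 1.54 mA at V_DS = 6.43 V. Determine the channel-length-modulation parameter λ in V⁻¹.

With V_GS fixed, I_D ∝ (1 + λ V_DS) in saturation, so I_D2/I_D1 = (1 + λ V_DS2)/(1 + λ V_DS1).
1.54/1.2 = 1.283 = (1 + 6.43 λ)/(1 + 1.91 λ).
Solving: λ (I_D1 V_DS2 − I_D2 V_DS1) = I_D2 − I_D1, so λ = (1.54 − 1.2) / (1.2 × 6.43 − 1.54 × 1.91) = 0.34 / 4.77 = 0.0712 V⁻¹.

λ = 0.0712 V⁻¹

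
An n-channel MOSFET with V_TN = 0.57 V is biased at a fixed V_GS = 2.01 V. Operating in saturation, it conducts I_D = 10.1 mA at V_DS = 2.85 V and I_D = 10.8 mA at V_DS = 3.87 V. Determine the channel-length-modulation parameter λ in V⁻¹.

λ = 0.0843 V⁻¹

With V_GS fixed, I_D ∝ (1 + λ V_DS) in saturation, so I_D2/I_D1 = (1 + λ V_DS2)/(1 + λ V_DS1).
10.8/10.1 = 1.069 = (1 + 3.87 λ)/(1 + 2.85 λ).
Solving: λ (I_D1 V_DS2 − I_D2 V_DS1) = I_D2 − I_D1, so λ = (10.8 − 10.1) / (10.1 × 3.87 − 10.8 × 2.85) = 0.7 / 8.31 = 0.0843 V⁻¹.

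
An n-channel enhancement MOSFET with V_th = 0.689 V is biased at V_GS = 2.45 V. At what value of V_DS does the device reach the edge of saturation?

V_DS,sat = 1.76 V

The boundary between triode and saturation is V_DS = V_GS − V_th = V_ov.
V_ov = 2.45 − 0.689 = 1.76 V.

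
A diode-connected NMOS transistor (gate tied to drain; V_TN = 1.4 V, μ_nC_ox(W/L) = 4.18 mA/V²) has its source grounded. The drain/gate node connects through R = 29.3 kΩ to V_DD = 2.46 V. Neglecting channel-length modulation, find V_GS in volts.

With gate tied to drain, V_GS = V_DS ≥ V_GS − V_TN, so the device is in saturation.
KCL at the drain: ½ k_n (V_GS − V_TN)² = (V_DD − V_GS)/R.
Let x = V_GS − 1.4. Then 61.2 x² + x − 1.06 = 0, giving x = 0.124 V (positive root), so V_GS = 1.52 V.
I_D = (V_DD − V_GS)/R = (2.46 − 1.52) / 29.3 = 0.032 mA.

V_GS = 1.52 V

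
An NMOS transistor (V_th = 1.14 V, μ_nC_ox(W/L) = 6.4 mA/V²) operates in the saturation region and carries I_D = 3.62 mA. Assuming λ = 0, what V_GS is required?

In saturation I_D = ½ k_n (V_GS − V_th)², so V_GS − V_th = √(2 I_D / k_n) = √(2 × 3.62 / 6.4) = 1.06 V.
V_GS = 1.14 + 1.06 = 2.2 V.

V_GS = 2.20 V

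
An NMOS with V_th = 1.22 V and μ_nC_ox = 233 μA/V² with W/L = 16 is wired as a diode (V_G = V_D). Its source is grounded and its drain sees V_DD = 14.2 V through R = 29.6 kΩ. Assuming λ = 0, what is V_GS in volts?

With gate tied to drain, V_GS = V_DS ≥ V_GS − V_th, so the device is in saturation.
k_n = μ_nC_ox · (W/L) = 3.728 mA/V².
KCL at the drain: ½ k_n (V_GS − V_th)² = (V_DD − V_GS)/R.
Let x = V_GS − 1.22. Then 55.2 x² + x − 12.98 = 0, giving x = 0.476 V (positive root), so V_GS = 1.7 V.
I_D = (V_DD − V_GS)/R = (14.2 − 1.7) / 29.6 = 0.422 mA.

V_GS = 1.70 V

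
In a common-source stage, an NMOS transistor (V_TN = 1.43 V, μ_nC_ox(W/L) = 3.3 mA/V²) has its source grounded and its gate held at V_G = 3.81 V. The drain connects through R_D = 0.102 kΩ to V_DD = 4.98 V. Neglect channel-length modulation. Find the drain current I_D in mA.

I_D = 9.35 mA

V_GS = V_G = 3.81 V, so V_ov = 3.81 − 1.43 = 2.38 V.
Assume saturation: I_D = ½ k_n V_ov² = 0.5 × 3.3 × 2.38² = 9.35 mA, giving V_DS = V_DD − I_D R_D = 4.98 − 9.35 × 0.102 = 4.03 V.
V_DS = 4.03 V ≥ V_ov = 2.38 V, confirming saturation.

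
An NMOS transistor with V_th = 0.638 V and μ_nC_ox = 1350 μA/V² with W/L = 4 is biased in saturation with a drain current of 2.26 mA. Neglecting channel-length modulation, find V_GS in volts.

k_n = μ_nC_ox · (W/L) = 5.4 mA/V².
In saturation I_D = ½ k_n (V_GS − V_th)², so V_GS − V_th = √(2 I_D / k_n) = √(2 × 2.26 / 5.4) = 0.915 V.
V_GS = 0.638 + 0.915 = 1.55 V.

V_GS = 1.55 V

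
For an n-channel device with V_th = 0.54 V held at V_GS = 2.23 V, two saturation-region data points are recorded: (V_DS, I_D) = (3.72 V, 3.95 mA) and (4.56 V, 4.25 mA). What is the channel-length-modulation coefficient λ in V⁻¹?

λ = 0.136 V⁻¹

With V_GS fixed, I_D ∝ (1 + λ V_DS) in saturation, so I_D2/I_D1 = (1 + λ V_DS2)/(1 + λ V_DS1).
4.25/3.95 = 1.076 = (1 + 4.56 λ)/(1 + 3.72 λ).
Solving: λ (I_D1 V_DS2 − I_D2 V_DS1) = I_D2 − I_D1, so λ = (4.25 − 3.95) / (3.95 × 4.56 − 4.25 × 3.72) = 0.3 / 2.2 = 0.136 V⁻¹.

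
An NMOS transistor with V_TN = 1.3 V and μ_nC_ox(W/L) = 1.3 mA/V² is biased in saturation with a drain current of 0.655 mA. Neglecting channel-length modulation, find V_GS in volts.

In saturation I_D = ½ k_n (V_GS − V_TN)², so V_GS − V_TN = √(2 I_D / k_n) = √(2 × 0.655 / 1.3) = 1 V.
V_GS = 1.3 + 1 = 2.3 V.

V_GS = 2.30 V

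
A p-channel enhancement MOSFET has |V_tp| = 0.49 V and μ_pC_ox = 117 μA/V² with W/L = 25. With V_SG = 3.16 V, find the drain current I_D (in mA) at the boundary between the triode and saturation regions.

I_D = 10.4 mA

At the boundary V_SD = V_ov = V_SG − |V_tp| = 3.16 − 0.49 = 2.67 V.
k_p = μ_pC_ox · (W/L) = 2.925 mA/V².
I_D = ½ k_p V_ov² = 0.5 × 2.925 × 2.67² = 10.4 mA.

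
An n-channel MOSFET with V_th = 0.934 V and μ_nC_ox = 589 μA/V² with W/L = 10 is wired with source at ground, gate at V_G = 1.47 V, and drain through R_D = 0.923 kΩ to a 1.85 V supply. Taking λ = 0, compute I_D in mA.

V_GS = V_G = 1.47 V, so V_ov = 1.47 − 0.934 = 0.536 V.
k_n = μ_nC_ox · (W/L) = 5.89 mA/V².
Assume saturation: I_D = ½ k_n V_ov² = 0.5 × 5.89 × 0.536² = 0.846 mA, giving V_DS = V_DD − I_D R_D = 1.85 − 0.846 × 0.923 = 1.07 V.
V_DS = 1.07 V ≥ V_ov = 0.536 V, confirming saturation.

I_D = 0.846 mA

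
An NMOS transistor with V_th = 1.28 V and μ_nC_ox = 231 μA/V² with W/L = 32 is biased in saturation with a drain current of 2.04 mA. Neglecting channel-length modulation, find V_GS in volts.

k_n = μ_nC_ox · (W/L) = 7.392 mA/V².
In saturation I_D = ½ k_n (V_GS − V_th)², so V_GS − V_th = √(2 I_D / k_n) = √(2 × 2.04 / 7.392) = 0.743 V.
V_GS = 1.28 + 0.743 = 2.02 V.

V_GS = 2.02 V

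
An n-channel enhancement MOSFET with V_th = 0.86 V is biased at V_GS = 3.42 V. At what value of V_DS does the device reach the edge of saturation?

The boundary between triode and saturation is V_DS = V_GS − V_th = V_ov.
V_ov = 3.42 − 0.86 = 2.56 V.

V_DS,sat = 2.56 V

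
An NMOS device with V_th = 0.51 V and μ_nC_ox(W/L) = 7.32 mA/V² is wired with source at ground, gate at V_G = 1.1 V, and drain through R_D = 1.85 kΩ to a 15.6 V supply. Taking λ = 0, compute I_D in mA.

I_D = 1.27 mA

V_GS = V_G = 1.1 V, so V_ov = 1.1 − 0.51 = 0.59 V.
Assume saturation: I_D = ½ k_n V_ov² = 0.5 × 7.32 × 0.59² = 1.27 mA, giving V_DS = V_DD − I_D R_D = 15.6 − 1.27 × 1.85 = 13.2 V.
V_DS = 13.2 V ≥ V_ov = 0.59 V, confirming saturation.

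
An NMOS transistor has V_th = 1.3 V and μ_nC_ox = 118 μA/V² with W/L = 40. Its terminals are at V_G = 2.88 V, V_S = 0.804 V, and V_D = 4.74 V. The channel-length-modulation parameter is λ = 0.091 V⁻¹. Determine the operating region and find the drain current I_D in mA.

Saturation; I_D = 1.93 mA

V_GS = V_G − V_S = 2.88 − 0.804 = 2.08 V; V_DS = V_D − V_S = 4.74 − 0.804 = 3.94 V.
k_n = μ_nC_ox · (W/L) = 4.72 mA/V².
V_ov = V_GS − V_th = 2.08 − 1.3 = 0.776 V.
Since V_DS = 3.94 V ≥ V_ov = 0.776 V, the device is in saturation.
I_D = ½ k_n V_ov² (1 + λ V_DS) = 0.5 × 4.72 × 0.776² × (1 + 0.091 × 3.94) = 1.93 mA.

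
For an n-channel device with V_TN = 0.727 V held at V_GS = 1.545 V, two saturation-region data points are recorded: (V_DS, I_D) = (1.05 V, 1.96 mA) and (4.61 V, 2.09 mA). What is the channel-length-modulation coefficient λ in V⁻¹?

λ = 0.0190 V⁻¹

With V_GS fixed, I_D ∝ (1 + λ V_DS) in saturation, so I_D2/I_D1 = (1 + λ V_DS2)/(1 + λ V_DS1).
2.09/1.96 = 1.066 = (1 + 4.61 λ)/(1 + 1.05 λ).
Solving: λ (I_D1 V_DS2 − I_D2 V_DS1) = I_D2 − I_D1, so λ = (2.09 − 1.96) / (1.96 × 4.61 − 2.09 × 1.05) = 0.13 / 6.84 = 0.019 V⁻¹.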